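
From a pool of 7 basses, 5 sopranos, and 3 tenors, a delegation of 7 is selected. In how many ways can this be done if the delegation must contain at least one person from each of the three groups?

With no constraint there are C(15,7) = 6435 possible selections.
Subtract selections that omit an entire group: no basses → C(8,7) = 8; no sopranos → C(10,7) = 120; no tenors → C(12,7) = 792.
Add back selections omitting two groups (i.e. drawn from a single group): C(7,7) + C(5,7) + C(3,7) = 1.
By inclusion–exclusion: 6435 − 920 + 1 = 5516.

5516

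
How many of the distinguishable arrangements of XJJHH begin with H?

12

With the first slot taken by H, it remains to arrange the other 4 letters (XJJH).
Those 4 letters have J appearing twice, giving (4)!/(2!) = 12.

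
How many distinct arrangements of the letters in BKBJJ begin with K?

6

Fix K in the first position and arrange the remaining 4 letters.
Those 4 letters have B appearing twice and J appearing twice, giving (4)!/(2!·2!) = 6.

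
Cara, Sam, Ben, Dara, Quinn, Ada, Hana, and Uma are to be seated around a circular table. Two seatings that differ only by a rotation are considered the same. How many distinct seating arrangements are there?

5040

Fix one person's seat to break rotational symmetry; the remaining 7 people can be arranged in (7)! = 5040 ways.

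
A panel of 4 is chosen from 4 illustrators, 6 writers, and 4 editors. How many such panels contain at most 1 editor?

Split by how many editors are chosen (0 through 1).
Sum: C(4,0)·C(10,4) + C(4,1)·C(10,3) = 210 + 480 = 690.

690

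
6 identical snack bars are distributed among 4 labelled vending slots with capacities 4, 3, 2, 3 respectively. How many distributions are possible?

By stars and bars, unrestricted non-negative solutions to x_1+…+x_4 = 6 number C(6+3,3) = 84.
Subtract solutions that violate a single cap (substitute x_i' = x_i − (cap_i+1)): x_1 ≥ 5 gives C(4,3) = 4; x_2 ≥ 4 gives C(5,3) = 10; x_3 ≥ 3 gives C(6,3) = 20; x_4 ≥ 4 gives C(5,3) = 10. Together 44.
No two caps can be exceeded simultaneously, so the pair terms are all 0.
By inclusion–exclusion the count is 84 − 44 + 0 = 40.

40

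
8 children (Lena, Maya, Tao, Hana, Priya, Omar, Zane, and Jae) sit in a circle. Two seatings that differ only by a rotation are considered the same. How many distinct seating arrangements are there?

5040

Seat Lena anywhere (absorbing the rotational symmetry), then permute the other 7: (7)! = 5040.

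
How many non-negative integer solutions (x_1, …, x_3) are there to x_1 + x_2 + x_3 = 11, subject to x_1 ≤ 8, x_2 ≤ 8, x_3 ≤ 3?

Without the upper bounds there are C(13,2) = 78 ways to split 11 among 3 variables.
Subtract solutions that violate a single cap (substitute x_i' = x_i − (cap_i+1)): x_1 ≥ 9 gives C(4,2) = 6; x_2 ≥ 9 gives C(4,2) = 6; x_3 ≥ 4 gives C(9,2) = 36. Together 48.
No two caps can be exceeded simultaneously, so the pair terms are all 0.
By inclusion–exclusion the count is 78 − 48 + 0 = 30.

30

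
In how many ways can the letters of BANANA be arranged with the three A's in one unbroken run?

Treat the 3 copies of A as a single block. The multiset to arrange is then {AAA, B, N, N}, 4 items in all.
That gives (4)!/(2!) = 12 arrangements.

12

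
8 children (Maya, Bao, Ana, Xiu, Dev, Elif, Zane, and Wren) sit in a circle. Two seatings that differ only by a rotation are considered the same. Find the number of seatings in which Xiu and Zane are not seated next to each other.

Without the restriction there are (7)! = 5040 seatings.
Those with Xiu next to Zane: fuse the pair into one unit and seat 7 units around a circle — 2·(6)! = 1440.
Subtracting, 5040 − 1440 = 3600.

3600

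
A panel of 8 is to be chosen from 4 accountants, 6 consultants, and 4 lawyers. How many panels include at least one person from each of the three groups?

Unrestricted: C(14,8) = 3003 ways to pick any 8 of the 14.
Selections missing a whole group: no accountants → C(10,8) = 45; no consultants → C(8,8) = 1; no lawyers → C(10,8) = 45.
Add back selections omitting two groups (i.e. drawn from a single group): C(4,8) + C(6,8) + C(4,8) = 0.
By inclusion–exclusion: 3003 − 91 + 0 = 2912.

2912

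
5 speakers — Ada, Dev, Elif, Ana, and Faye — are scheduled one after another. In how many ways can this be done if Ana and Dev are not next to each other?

There are 5! = 120 arrangements in all. If Ana and Dev are adjacent, merging them into one block gives 2·(4)! = 48 arrangements.
So 120 − 48 = 72 arrangements keep them apart.

72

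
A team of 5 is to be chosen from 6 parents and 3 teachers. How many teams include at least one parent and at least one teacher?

With no constraint there are C(9,5) = 126 possible selections.
Selections missing a whole group: no parents → C(3,5) = 0; no teachers → C(6,5) = 6.
Both groups omitted at once is impossible, so 126 − 6 = 120.

120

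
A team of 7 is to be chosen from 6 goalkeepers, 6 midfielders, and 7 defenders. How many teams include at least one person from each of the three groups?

Unrestricted: C(19,7) = 50388 ways to pick any 7 of the 19.
Selections missing a whole group: no goalkeepers → C(13,7) = 1716; no midfielders → C(13,7) = 1716; no defenders → C(12,7) = 792.
Add back selections omitting two groups (i.e. drawn from a single group): C(6,7) + C(6,7) + C(7,7) = 1.
By inclusion–exclusion: 50388 − 4224 + 1 = 46165.

46165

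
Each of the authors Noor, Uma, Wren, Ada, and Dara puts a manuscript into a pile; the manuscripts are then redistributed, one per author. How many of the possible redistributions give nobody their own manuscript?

44

Count assignments avoiding every fixed point. For any j of the 5 authors fixed to their own manuscript, the other 5−j can be arranged in (5−j)! ways.
By inclusion–exclusion this is Σ_{j=0}^{5} (−1)^j C(5,j)·(5−j)!.
Computing: 120 − 120 + 60 − 20 + 5 − 1 = 44.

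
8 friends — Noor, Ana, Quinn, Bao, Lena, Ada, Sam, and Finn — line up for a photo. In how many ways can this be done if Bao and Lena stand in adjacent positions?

10080

Treat {Bao, Lena} as a single unit. There are 7 units to order, and the pair itself can be ordered 2 ways.
That gives 2 × 7! = 2 × 5040 = 10080.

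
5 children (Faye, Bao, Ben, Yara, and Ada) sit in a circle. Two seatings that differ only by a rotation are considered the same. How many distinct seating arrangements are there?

24

Seat Faye anywhere (absorbing the rotational symmetry), then permute the other 4: (4)! = 24.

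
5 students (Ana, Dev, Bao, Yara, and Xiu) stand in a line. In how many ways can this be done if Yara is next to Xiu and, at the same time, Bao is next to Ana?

Treat {Yara,Xiu} as one block (2 orders) and {Bao,Ana} as another (2 orders).
That leaves 3 units to arrange: 2 × 2 × 3! = 4 × 6 = 24.

24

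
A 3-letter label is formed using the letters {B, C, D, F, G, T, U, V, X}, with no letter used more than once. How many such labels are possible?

This is a permutation of 3 out of 9: P(9,3) = 9!/6!.
That product is 9 × 8 × 7 = 504.

504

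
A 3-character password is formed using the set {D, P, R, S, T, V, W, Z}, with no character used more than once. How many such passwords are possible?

With no repetition, fill the 3 characters in order: 8 choices, then 7, down to 6.
8 × 7 × 6 = 336.

336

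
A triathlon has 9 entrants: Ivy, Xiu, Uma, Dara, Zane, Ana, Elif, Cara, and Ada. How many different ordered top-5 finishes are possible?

This is an ordered selection of 5 from 9: P(9,5).
That gives 9 × 8 × 7 × 6 × 5 = 15120.

15120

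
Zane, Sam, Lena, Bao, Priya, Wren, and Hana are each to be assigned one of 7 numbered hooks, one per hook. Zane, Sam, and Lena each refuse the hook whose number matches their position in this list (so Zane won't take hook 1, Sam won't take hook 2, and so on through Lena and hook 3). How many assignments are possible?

3216

Let Aᵢ (for i ∈ {1, 2, 3}) be the placements that put person i in their forbidden hook. Any j of these fix j positions, leaving (7−j)! ways to fill the rest, and there are C(3,j) ways to pick which j.
By inclusion–exclusion, the number of valid placements is Σ_{j=0}^{3} (−1)^j C(3,j)·(7−j)!.
Computing: 5040 − 2160 + 360 − 24 = 3216.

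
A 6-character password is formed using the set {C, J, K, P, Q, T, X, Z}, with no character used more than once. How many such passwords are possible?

This is a permutation of 6 out of 8: P(8,6) = 8!/2!.
8 × 7 × 6 × 5 × 4 × 3 = 20160.

20160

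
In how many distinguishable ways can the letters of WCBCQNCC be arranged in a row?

1680

Letter multiplicities in WCBCQNCC: B×1, C×4, N×1, Q×1, W×1.
The number of distinct arrangements is 8!/(4!) = 40320/24 = 1680.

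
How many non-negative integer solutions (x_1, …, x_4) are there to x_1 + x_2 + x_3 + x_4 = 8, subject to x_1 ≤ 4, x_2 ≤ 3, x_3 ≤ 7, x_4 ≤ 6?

Without the upper bounds there are C(11,3) = 165 ways to split 8 among 4 variables.
Subtract solutions that violate a single cap (substitute x_i' = x_i − (cap_i+1)): x_1 ≥ 5 gives C(6,3) = 20; x_2 ≥ 4 gives C(7,3) = 35; x_3 ≥ 8 gives C(3,3) = 1; x_4 ≥ 7 gives C(4,3) = 4. Together 60.
No two caps can be exceeded simultaneously, so the pair terms are all 0.
By inclusion–exclusion the count is 165 − 60 + 0 = 105.

105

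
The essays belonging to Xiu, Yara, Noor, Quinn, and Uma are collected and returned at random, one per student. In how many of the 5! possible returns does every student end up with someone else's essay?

44

Count assignments avoiding every fixed point. For any j of the 5 students fixed to their own essay, the other 5−j can be arranged in (5−j)! ways.
By inclusion–exclusion this is Σ_{j=0}^{5} (−1)^j C(5,j)·(5−j)!.
Computing: 120 − 120 + 60 − 20 + 5 − 1 = 44.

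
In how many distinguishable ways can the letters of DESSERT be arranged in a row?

1260

DESSERT has 7 letters with E appearing twice and S appearing twice.
Dividing 7! = 5040 by 2!·2! = 4 for the repeated letters gives 1260.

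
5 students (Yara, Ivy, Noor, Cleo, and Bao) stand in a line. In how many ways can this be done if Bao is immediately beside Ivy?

48

Place the 3 others and the Bao-Ivy pair as 4 objects in a line; the pair has 2 internal arrangements.
That gives 2 × 4! = 2 × 24 = 48.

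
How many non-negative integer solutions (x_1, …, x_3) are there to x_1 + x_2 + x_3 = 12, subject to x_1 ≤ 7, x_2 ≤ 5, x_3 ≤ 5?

Ignoring the caps, the number of non-negative solutions to x_1+…+x_3 = 12 is C(14,2) = 91.
Subtract solutions that violate a single cap (substitute x_i' = x_i − (cap_i+1)): x_1 ≥ 8 gives C(6,2) = 15; x_2 ≥ 6 gives C(8,2) = 28; x_3 ≥ 6 gives C(8,2) = 28. Together 71.
Add back pairs where two caps are both exceeded: 0 + 0 + 1 = 1.
By inclusion–exclusion the count is 91 − 71 + 1 = 21.

21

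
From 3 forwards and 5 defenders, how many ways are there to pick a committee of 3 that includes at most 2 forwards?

55

Split by how many forwards are chosen (0 through 2).
Sum: C(3,0)·C(5,3) + C(3,1)·C(5,2) + C(3,2)·C(5,1) = 10 + 30 + 15 = 55.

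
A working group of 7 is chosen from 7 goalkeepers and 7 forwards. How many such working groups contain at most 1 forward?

Split by how many forwards are chosen (0 through 1).
Sum: C(7,0)·C(7,7) + C(7,1)·C(7,6) = 1 + 49 = 50.

50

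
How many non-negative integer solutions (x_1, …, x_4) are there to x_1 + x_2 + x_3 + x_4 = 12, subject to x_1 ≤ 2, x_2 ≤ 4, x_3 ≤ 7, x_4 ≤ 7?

By stars and bars, unrestricted non-negative solutions to x_1+…+x_4 = 12 number C(12+3,3) = 455.
Subtract solutions that violate a single cap (substitute x_i' = x_i − (cap_i+1)): x_1 ≥ 3 gives C(12,3) = 220; x_2 ≥ 5 gives C(10,3) = 120; x_3 ≥ 8 gives C(7,3) = 35; x_4 ≥ 8 gives C(7,3) = 35. Together 410.
Add back pairs where two caps are both exceeded: 35 + 4 + 4 + 0 + 0 + 0 = 43.
By inclusion–exclusion the count is 455 − 410 + 43 = 88.

88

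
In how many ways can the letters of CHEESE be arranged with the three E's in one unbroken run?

Treat the 3 copies of E as a single block. The multiset to arrange is then {EEE, C, H, S}, 4 items in all.
All 4 items are distinct, so there are (4)! = 24 arrangements.

24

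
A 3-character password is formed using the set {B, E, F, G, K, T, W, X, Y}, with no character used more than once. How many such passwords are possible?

With no repetition, fill the 3 characters in order: 9 choices, then 8, down to 7.
9 × 8 × 7 = 504.

504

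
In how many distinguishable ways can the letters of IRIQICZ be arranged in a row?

840

The 7 letters of IRIQICZ have repeats: I appearing 3 times.
Dividing 7! = 5040 by 3! = 6 for the repeated letters gives 840.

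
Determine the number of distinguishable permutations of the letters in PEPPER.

PEPPER has 6 letters with E appearing twice and P appearing 3 times.
So there are 6! / (3!·2!) = 60 distinguishable arrangements.

60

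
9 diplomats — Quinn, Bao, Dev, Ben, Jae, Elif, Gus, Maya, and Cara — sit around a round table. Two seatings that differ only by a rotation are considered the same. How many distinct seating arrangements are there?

Around a circle, 9 distinct people have 9!/9 = (8)! = 40320 rotationally distinct seatings.

40320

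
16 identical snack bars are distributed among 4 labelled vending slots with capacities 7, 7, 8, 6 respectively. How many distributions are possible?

Ignoring the caps, the number of non-negative solutions to x_1+…+x_4 = 16 is C(19,3) = 969.
Subtract solutions that violate a single cap (substitute x_i' = x_i − (cap_i+1)): x_1 ≥ 8 gives C(11,3) = 165; x_2 ≥ 8 gives C(11,3) = 165; x_3 ≥ 9 gives C(10,3) = 120; x_4 ≥ 7 gives C(12,3) = 220. Together 670.
Add back pairs where two caps are both exceeded: 1 + 0 + 4 + 0 + 4 + 1 = 10.
By inclusion–exclusion the count is 969 − 670 + 10 = 309.

309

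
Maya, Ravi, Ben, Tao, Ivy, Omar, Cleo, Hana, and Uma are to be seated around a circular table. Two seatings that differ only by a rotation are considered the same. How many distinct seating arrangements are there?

Around a circle, 9 distinct people have 9!/9 = (8)! = 40320 rotationally distinct seatings.

40320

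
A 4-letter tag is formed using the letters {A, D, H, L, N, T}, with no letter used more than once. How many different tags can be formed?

360

Choose and order 4 of the 6 symbols: the first letter has 6 options, the next 5, then 4, 3.
That product is 6 × 5 × 4 × 3 = 360.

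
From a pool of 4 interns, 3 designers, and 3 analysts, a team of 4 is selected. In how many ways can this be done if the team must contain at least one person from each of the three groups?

126

With no constraint there are C(10,4) = 210 possible selections.
Subtract selections that omit an entire group: no interns → C(6,4) = 15; no designers → C(7,4) = 35; no analysts → C(7,4) = 35.
Add back selections omitting two groups (i.e. drawn from a single group): C(4,4) + C(3,4) + C(3,4) = 1.
By inclusion–exclusion: 210 − 85 + 1 = 126.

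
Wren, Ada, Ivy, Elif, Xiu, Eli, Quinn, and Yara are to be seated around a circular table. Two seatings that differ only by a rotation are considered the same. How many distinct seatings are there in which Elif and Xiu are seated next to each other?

Treat {Elif, Xiu} as one unit (2 internal orders) and seat the resulting 7 units around the table: (6)! circular arrangements.
So 2 × (6)! = 2 × 720 = 1440.

1440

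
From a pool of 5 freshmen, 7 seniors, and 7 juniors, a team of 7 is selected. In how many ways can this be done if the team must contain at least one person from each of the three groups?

Total 7-person selections from all 19: C(19,7) = 50388.
Selections missing a whole group: no freshmen → C(14,7) = 3432; no seniors → C(12,7) = 792; no juniors → C(12,7) = 792.
Add back selections omitting two groups (i.e. drawn from a single group): C(5,7) + C(7,7) + C(7,7) = 2.
By inclusion–exclusion: 50388 − 5016 + 2 = 45374.

45374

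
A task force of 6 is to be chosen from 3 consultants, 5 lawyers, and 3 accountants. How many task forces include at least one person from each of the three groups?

405

Unrestricted: C(11,6) = 462 ways to pick any 6 of the 11.
Selections missing a whole group: no consultants → C(8,6) = 28; no lawyers → C(6,6) = 1; no accountants → C(8,6) = 28.
Add back selections omitting two groups (i.e. drawn from a single group): C(3,6) + C(5,6) + C(3,6) = 0.
By inclusion–exclusion: 462 − 57 + 0 = 405.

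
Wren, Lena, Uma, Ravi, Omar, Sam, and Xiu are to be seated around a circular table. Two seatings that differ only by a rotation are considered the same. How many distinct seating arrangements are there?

Around a circle, 7 distinct people have 7!/7 = (6)! = 720 rotationally distinct seatings.

720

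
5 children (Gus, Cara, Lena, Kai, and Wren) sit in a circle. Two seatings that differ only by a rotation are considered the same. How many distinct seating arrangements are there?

24

Around a circle, 5 distinct people have 5!/5 = (4)! = 24 rotationally distinct seatings.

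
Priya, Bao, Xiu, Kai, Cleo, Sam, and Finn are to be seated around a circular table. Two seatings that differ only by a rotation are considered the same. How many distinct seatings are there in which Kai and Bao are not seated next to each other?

480

Without the restriction there are (6)! = 720 seatings.
Those with Kai next to Bao: fuse the pair into one unit and seat 6 units around a circle — 2·(5)! = 240.
Subtracting, 720 − 240 = 480.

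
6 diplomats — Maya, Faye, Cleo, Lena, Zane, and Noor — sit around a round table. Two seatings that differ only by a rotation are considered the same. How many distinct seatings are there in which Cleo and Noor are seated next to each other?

48

Treat {Cleo, Noor} as one unit (2 internal orders) and seat the resulting 5 units around the table: (4)! circular arrangements.
So 2 × (4)! = 2 × 24 = 48.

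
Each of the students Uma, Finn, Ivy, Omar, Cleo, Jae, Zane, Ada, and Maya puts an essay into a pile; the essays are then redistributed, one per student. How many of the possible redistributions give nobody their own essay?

This is the derangement count D_9: permutations of 9 items with no fixed point.
By inclusion–exclusion this is Σ_{j=0}^{9} (−1)^j C(9,j)·(9−j)!.
Computing: 362880 − 362880 + 181440 − 60480 + 15120 − 3024 + 504 − 72 + 9 − 1 = 133496.

133496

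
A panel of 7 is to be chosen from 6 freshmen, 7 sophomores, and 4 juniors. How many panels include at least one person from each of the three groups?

Unrestricted: C(17,7) = 19448 ways to pick any 7 of the 17.
Selections missing a whole group: no freshmen → C(11,7) = 330; no sophomores → C(10,7) = 120; no juniors → C(13,7) = 1716.
Add back selections omitting two groups (i.e. drawn from a single group): C(6,7) + C(7,7) + C(4,7) = 1.
By inclusion–exclusion: 19448 − 2166 + 1 = 17283.

17283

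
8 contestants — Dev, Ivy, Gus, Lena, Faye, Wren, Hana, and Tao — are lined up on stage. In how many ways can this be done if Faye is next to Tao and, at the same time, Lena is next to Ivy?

2880

Treat {Faye,Tao} as one block (2 orders) and {Lena,Ivy} as another (2 orders).
That leaves 6 units to arrange: 2 × 2 × 6! = 4 × 720 = 2880.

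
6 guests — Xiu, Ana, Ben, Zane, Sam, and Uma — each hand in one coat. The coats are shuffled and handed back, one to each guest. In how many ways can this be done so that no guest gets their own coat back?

265

This is the derangement count D_6: permutations of 6 items with no fixed point.
By inclusion–exclusion this is Σ_{j=0}^{6} (−1)^j C(6,j)·(6−j)!.
Computing: 720 − 720 + 360 − 120 + 30 − 6 + 1 = 265.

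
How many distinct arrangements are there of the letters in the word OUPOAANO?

3360

The 8 letters of OUPOAANO have repeats: A appearing twice and O appearing 3 times.
So there are 8! / (3!·2!) = 3360 distinguishable arrangements.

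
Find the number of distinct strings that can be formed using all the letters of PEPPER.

The 6 letters of PEPPER have repeats: E appearing twice and P appearing 3 times.
Dividing 6! = 720 by 3!·2! = 12 for the repeated letters gives 60.

60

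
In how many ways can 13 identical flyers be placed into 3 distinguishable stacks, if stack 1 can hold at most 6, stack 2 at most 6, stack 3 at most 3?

Ignoring the caps, the number of non-negative solutions to x_1+…+x_3 = 13 is C(15,2) = 105.
Subtract solutions that violate a single cap (substitute x_i' = x_i − (cap_i+1)): x_1 ≥ 7 gives C(8,2) = 28; x_2 ≥ 7 gives C(8,2) = 28; x_3 ≥ 4 gives C(11,2) = 55. Together 111.
Add back pairs where two caps are both exceeded: 0 + 6 + 6 = 12.
By inclusion–exclusion the count is 105 − 111 + 12 = 6.

6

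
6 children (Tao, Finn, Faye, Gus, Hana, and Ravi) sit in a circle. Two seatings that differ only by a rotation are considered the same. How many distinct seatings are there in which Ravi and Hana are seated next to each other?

48

Glue Ravi and Hana into a block (2 internal orders). Seating 5 units around a circle gives (4)! arrangements.
So 2 × (4)! = 2 × 24 = 48.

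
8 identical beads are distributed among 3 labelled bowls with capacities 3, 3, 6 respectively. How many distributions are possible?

13

Without the upper bounds there are C(10,2) = 45 ways to split 8 among 3 bowls.
Subtract solutions that violate a single cap (substitute x_i' = x_i − (cap_i+1)): x_1 ≥ 4 gives C(6,2) = 15; x_2 ≥ 4 gives C(6,2) = 15; x_3 ≥ 7 gives C(3,2) = 3. Together 33.
Add back pairs where two caps are both exceeded: 1 + 0 + 0 = 1.
By inclusion–exclusion the count is 45 − 33 + 1 = 13.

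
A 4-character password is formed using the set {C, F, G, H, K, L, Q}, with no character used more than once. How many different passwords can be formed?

With no repetition, fill the 4 characters in order: 7 choices, then 6, down to 4.
That product is 7 × 6 × 5 × 4 = 840.

840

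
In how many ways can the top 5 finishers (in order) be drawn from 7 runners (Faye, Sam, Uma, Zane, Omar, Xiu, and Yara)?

2520

This is an ordered selection of 5 from 7: P(7,5).
That gives 7 × 6 × 5 × 4 × 3 = 2520.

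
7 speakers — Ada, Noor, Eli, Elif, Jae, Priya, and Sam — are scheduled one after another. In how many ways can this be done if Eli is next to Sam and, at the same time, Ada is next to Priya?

Treat {Eli,Sam} as one block (2 orders) and {Ada,Priya} as another (2 orders).
That leaves 5 units to arrange: 2 × 2 × 5! = 4 × 120 = 480.

480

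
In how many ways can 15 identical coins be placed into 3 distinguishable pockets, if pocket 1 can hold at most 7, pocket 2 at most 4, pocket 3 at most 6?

6

By stars and bars, unrestricted non-negative solutions to x_1+…+x_3 = 15 number C(15+2,2) = 136.
Subtract solutions that violate a single cap (substitute x_i' = x_i − (cap_i+1)): x_1 ≥ 8 gives C(9,2) = 36; x_2 ≥ 5 gives C(12,2) = 66; x_3 ≥ 7 gives C(10,2) = 45. Together 147.
Add back pairs where two caps are both exceeded: 6 + 1 + 10 = 17.
By inclusion–exclusion the count is 136 − 147 + 17 = 6.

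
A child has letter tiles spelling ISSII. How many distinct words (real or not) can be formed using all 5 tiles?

ISSII has 5 letters with I appearing 3 times and S appearing twice.
Dividing 5! = 120 by 3!·2! = 12 for the repeated letters gives 10.

10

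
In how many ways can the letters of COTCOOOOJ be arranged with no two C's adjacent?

Total arrangements of COTCOOOOJ: 9!/(5!·2!) = 1512.
If the two C's are adjacent, glue them into one block, leaving 8 items to arrange: (8)!/(5!) = 336 ways.
Subtracting, 1512 − 336 = 1176 arrangements keep the C's apart.

1176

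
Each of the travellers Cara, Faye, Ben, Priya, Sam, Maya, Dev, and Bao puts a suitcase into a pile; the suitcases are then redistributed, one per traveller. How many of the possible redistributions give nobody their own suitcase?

Let Aᵢ be the assignments in which traveller i gets their own suitcase. We want the size of the complement of A₁∪…∪A_8.
By inclusion–exclusion this is Σ_{j=0}^{8} (−1)^j C(8,j)·(8−j)!.
Computing: 40320 − 40320 + 20160 − 6720 + 1680 − 336 + 56 − 8 + 1 = 14833.

14833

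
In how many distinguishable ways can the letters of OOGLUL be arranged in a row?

The 6 letters of OOGLUL have repeats: L appearing twice and O appearing twice.
Dividing 6! = 720 by 2!·2! = 4 for the repeated letters gives 180.

180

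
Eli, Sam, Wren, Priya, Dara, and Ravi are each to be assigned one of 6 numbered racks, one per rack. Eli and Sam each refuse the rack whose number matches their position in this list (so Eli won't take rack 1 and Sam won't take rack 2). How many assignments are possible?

Let Aᵢ (for i ∈ {1, 2}) be the placements that put person i in their forbidden rack. Any j of these fix j positions, leaving (6−j)! ways to fill the rest, and there are C(2,j) ways to pick which j.
By inclusion–exclusion, the number of valid placements is Σ_{j=0}^{2} (−1)^j C(2,j)·(6−j)!.
Computing: 720 − 240 + 24 = 504.

504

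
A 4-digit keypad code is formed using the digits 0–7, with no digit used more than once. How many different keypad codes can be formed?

1680

This is a permutation of 4 out of 8: P(8,4) = 8!/4!.
That product is 8 × 7 × 6 × 5 = 1680.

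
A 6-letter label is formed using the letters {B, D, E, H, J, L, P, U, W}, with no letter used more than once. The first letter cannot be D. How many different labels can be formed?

53760

The first letter has 9−1 = 8 choices (anything except D).
The remaining 5 letters are filled from the other 8 symbols without repetition: 8 × 7 × 6 × 5 × 4 = 6720.
Total: 8 × 6720 = 53760.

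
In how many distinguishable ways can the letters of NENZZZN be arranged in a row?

NENZZZN has 7 letters with N appearing 3 times and Z appearing 3 times.
Dividing 7! = 5040 by 3!·3! = 36 for the repeated letters gives 140.

140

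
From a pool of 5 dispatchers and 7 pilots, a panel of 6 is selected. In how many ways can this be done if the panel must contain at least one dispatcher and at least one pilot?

Unrestricted: C(12,6) = 924 ways to pick any 6 of the 12.
Subtract selections that omit an entire group: no dispatchers → C(7,6) = 7; no pilots → C(5,6) = 0.
Both groups omitted at once is impossible, so 924 − 7 = 917.

917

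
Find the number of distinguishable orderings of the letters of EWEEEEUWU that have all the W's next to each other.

168

Treat the 2 copies of W as a single block. The multiset to arrange is then {WW, E, E, E, E, E, U, U}, 8 items in all.
That gives (8)!/(5!·2!) = 168 arrangements.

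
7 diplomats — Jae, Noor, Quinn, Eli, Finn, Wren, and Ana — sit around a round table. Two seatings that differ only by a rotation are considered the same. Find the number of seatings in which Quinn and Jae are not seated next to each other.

Without the restriction there are (6)! = 720 seatings.
Seatings with Quinn beside Jae: treat them as a block with 2 internal orders, giving 2 × (5)! = 240.
Subtracting, 720 − 240 = 480.

480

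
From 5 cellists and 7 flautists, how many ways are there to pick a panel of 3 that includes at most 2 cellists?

Split by how many cellists are chosen (0 through 2).
Sum: C(5,0)·C(7,3) + C(5,1)·C(7,2) + C(5,2)·C(7,1) = 35 + 105 + 70 = 210.

210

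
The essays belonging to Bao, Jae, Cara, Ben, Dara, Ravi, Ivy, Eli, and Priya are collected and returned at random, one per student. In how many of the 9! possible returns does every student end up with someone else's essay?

Count assignments avoiding every fixed point. For any j of the 9 students fixed to their own essay, the other 9−j can be arranged in (9−j)! ways.
By inclusion–exclusion this is Σ_{j=0}^{9} (−1)^j C(9,j)·(9−j)!.
Computing: 362880 − 362880 + 181440 − 60480 + 15120 − 3024 + 504 − 72 + 9 − 1 = 133496.

133496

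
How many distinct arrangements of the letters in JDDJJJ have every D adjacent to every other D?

5

Treat the 2 copies of D as a single block. The multiset to arrange is then {DD, J, J, J, J}, 5 items in all.
That gives (5)!/(4!) = 5 arrangements.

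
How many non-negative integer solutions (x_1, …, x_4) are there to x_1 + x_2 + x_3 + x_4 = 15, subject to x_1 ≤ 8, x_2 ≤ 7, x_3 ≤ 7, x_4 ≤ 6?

Without the upper bounds there are C(18,3) = 816 ways to split 15 among 4 variables.
Subtract solutions that violate a single cap (substitute x_i' = x_i − (cap_i+1)): x_1 ≥ 9 gives C(9,3) = 84; x_2 ≥ 8 gives C(10,3) = 120; x_3 ≥ 8 gives C(10,3) = 120; x_4 ≥ 7 gives C(11,3) = 165. Together 489.
Add back pairs where two caps are both exceeded: 0 + 0 + 0 + 0 + 1 + 1 = 2.
By inclusion–exclusion the count is 816 − 489 + 2 = 329.

329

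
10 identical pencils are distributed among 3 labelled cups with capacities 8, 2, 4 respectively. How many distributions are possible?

By stars and bars, unrestricted non-negative solutions to x_1+…+x_3 = 10 number C(10+2,2) = 66.
Subtract solutions that violate a single cap (substitute x_i' = x_i − (cap_i+1)): x_1 ≥ 9 gives C(3,2) = 3; x_2 ≥ 3 gives C(9,2) = 36; x_3 ≥ 5 gives C(7,2) = 21. Together 60.
Add back pairs where two caps are both exceeded: 0 + 0 + 6 = 6.
By inclusion–exclusion the count is 66 − 60 + 6 = 12.

12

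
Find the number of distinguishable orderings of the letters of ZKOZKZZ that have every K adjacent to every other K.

Treat the 2 copies of K as a single block. The multiset to arrange is then {KK, O, Z, Z, Z, Z}, 6 items in all.
That gives (6)!/(4!) = 30 arrangements.

30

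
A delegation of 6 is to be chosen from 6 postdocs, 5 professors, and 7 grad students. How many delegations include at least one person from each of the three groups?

15470

With no constraint there are C(18,6) = 18564 possible selections.
Selections missing a whole group: no postdocs → C(12,6) = 924; no professors → C(13,6) = 1716; no grad students → C(11,6) = 462.
Add back selections omitting two groups (i.e. drawn from a single group): C(6,6) + C(5,6) + C(7,6) = 8.
By inclusion–exclusion: 18564 − 3102 + 8 = 15470.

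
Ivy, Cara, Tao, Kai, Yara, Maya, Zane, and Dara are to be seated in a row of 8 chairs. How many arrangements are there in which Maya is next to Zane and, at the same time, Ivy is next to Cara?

Treat {Maya,Zane} as one block (2 orders) and {Ivy,Cara} as another (2 orders).
That leaves 6 units to arrange: 2 × 2 × 6! = 4 × 720 = 2880.

2880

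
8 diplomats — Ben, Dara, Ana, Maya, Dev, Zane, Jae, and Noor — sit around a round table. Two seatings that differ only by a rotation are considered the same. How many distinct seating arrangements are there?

5040

Around a circle, 8 distinct people have 8!/8 = (7)! = 5040 rotationally distinct seatings.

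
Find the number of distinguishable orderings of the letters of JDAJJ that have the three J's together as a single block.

Treat the 3 copies of J as a single block. The multiset to arrange is then {JJJ, A, D}, 3 items in all.
All 3 items are distinct, so there are (3)! = 6 arrangements.

6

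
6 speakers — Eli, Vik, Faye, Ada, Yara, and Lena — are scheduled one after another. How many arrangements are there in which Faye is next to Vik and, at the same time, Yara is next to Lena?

96

Treat {Faye,Vik} as one block (2 orders) and {Yara,Lena} as another (2 orders).
That leaves 4 units to arrange: 2 × 2 × 4! = 4 × 24 = 96.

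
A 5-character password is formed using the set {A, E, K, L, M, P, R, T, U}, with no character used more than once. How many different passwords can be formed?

This is a permutation of 5 out of 9: P(9,5) = 9!/4!.
That product is 9 × 8 × 7 × 6 × 5 = 15120.

15120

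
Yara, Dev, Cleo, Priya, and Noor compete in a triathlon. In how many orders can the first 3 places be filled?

There are 5 choices for 1st place, 4 for 2nd, and 3 for 3rd.
That gives 5 × 4 × 3 = 60.

60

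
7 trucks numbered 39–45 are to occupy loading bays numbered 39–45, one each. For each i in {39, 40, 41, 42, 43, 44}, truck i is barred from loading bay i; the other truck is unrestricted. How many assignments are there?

2119

Let Aᵢ (for 39 ≤ i ≤ 44) be the placements that put truck i in its forbidden loading bay. Any j of these fix j positions, leaving (7−j)! ways to fill the rest, and there are C(6,j) ways to pick which j.
By inclusion–exclusion, the number of valid placements is Σ_{j=0}^{6} (−1)^j C(6,j)·(7−j)!.
Computing: 5040 − 4320 + 1800 − 480 + 90 − 12 + 1 = 2119.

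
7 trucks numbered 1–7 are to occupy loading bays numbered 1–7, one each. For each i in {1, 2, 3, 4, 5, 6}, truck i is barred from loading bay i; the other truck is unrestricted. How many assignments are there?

2119

Let Aᵢ (for 1 ≤ i ≤ 6) be the placements that put truck i in its forbidden loading bay. Any j of these fix j positions, leaving (7−j)! ways to fill the rest, and there are C(6,j) ways to pick which j.
By inclusion–exclusion, the number of valid placements is Σ_{j=0}^{6} (−1)^j C(6,j)·(7−j)!.
Computing: 5040 − 4320 + 1800 − 480 + 90 − 12 + 1 = 2119.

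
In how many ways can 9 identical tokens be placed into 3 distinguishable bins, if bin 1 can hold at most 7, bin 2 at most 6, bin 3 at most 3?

By stars and bars, unrestricted non-negative solutions to x_1+…+x_3 = 9 number C(9+2,2) = 55.
Subtract solutions that violate a single cap (substitute x_i' = x_i − (cap_i+1)): x_1 ≥ 8 gives C(3,2) = 3; x_2 ≥ 7 gives C(4,2) = 6; x_3 ≥ 4 gives C(7,2) = 21. Together 30.
No two caps can be exceeded simultaneously, so the pair terms are all 0.
By inclusion–exclusion the count is 55 − 30 + 0 = 25.

25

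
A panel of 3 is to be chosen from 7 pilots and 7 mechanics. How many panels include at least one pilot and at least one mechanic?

With no constraint there are C(14,3) = 364 possible selections.
Subtract selections that omit an entire group: no pilots → C(7,3) = 35; no mechanics → C(7,3) = 35.
Both groups omitted at once is impossible, so 364 − 70 = 294.

294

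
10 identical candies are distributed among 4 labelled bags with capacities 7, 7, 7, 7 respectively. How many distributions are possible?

246

Ignoring the caps, the number of non-negative solutions to x_1+…+x_4 = 10 is C(13,3) = 286.
Subtract solutions that violate a single cap (substitute x_i' = x_i − (cap_i+1)): x_1 ≥ 8 gives C(5,3) = 10; x_2 ≥ 8 gives C(5,3) = 10; x_3 ≥ 8 gives C(5,3) = 10; x_4 ≥ 8 gives C(5,3) = 10. Together 40.
No two caps can be exceeded simultaneously, so the pair terms are all 0.
By inclusion–exclusion the count is 286 − 40 + 0 = 246.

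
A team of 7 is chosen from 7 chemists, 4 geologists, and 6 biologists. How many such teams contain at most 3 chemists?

14232

Split by how many chemists are chosen (0 through 3).
Sum: C(7,0)·C(10,7) + C(7,1)·C(10,6) + C(7,2)·C(10,5) + C(7,3)·C(10,4) = 120 + 1470 + 5292 + 7350 = 14232.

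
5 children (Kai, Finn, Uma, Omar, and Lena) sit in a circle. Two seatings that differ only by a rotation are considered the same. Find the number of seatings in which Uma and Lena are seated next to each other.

12

Glue Uma and Lena into a block (2 internal orders). Seating 4 units around a circle gives (3)! arrangements.
So 2 × (3)! = 2 × 6 = 12.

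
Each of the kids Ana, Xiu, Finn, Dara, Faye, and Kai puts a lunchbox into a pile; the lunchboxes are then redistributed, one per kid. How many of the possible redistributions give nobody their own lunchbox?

This is the derangement count D_6: permutations of 6 items with no fixed point.
By inclusion–exclusion this is Σ_{j=0}^{6} (−1)^j C(6,j)·(6−j)!.
Computing: 720 − 720 + 360 − 120 + 30 − 6 + 1 = 265.

265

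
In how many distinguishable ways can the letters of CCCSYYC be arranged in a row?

CCCSYYC has 7 letters with C appearing 4 times and Y appearing twice.
So there are 7! / (4!·2!) = 105 distinguishable arrangements.

105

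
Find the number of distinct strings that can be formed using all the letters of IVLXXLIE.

5040

IVLXXLIE has 8 letters with I appearing twice, L appearing twice, and X appearing twice.
Dividing 8! = 40320 by 2!·2!·2! = 8 for the repeated letters gives 5040.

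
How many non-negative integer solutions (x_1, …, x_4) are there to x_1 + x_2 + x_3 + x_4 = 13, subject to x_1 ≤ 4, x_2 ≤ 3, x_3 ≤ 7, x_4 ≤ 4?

50

Without the upper bounds there are C(16,3) = 560 ways to split 13 among 4 variables.
Subtract solutions that violate a single cap (substitute x_i' = x_i − (cap_i+1)): x_1 ≥ 5 gives C(11,3) = 165; x_2 ≥ 4 gives C(12,3) = 220; x_3 ≥ 8 gives C(8,3) = 56; x_4 ≥ 5 gives C(11,3) = 165. Together 606.
Add back pairs where two caps are both exceeded: 35 + 1 + 20 + 4 + 35 + 1 = 96.
By inclusion–exclusion the count is 560 − 606 + 96 = 50.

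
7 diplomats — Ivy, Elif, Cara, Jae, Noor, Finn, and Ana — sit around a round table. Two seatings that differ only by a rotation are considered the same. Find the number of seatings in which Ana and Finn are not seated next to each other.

All circular seatings of 7 people number (6)! = 720.
Those with Ana next to Finn: fuse the pair into one unit and seat 6 units around a circle — 2·(5)! = 240.
Subtracting, 720 − 240 = 480.

480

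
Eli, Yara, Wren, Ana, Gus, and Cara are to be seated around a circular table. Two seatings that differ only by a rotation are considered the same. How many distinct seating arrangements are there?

Around a circle, 6 distinct people have 6!/6 = (5)! = 120 rotationally distinct seatings.

120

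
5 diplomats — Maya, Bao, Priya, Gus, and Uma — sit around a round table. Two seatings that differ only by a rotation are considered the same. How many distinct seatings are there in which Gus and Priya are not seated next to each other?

12

Without the restriction there are (4)! = 24 seatings.
Those with Gus next to Priya: fuse the pair into one unit and seat 4 units around a circle — 2·(3)! = 12.
Subtracting, 24 − 12 = 12.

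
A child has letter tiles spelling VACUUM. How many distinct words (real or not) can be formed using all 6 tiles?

VACUUM has 6 letters with U appearing twice.
Dividing 6! = 720 by 2! = 2 for the repeated letters gives 360.

360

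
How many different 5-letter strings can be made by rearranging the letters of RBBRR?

10

RBBRR has 5 letters with B appearing twice and R appearing 3 times.
Dividing 5! = 120 by 3!·2! = 12 for the repeated letters gives 10.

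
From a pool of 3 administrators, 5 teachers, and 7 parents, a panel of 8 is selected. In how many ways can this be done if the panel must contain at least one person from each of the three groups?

Unrestricted: C(15,8) = 6435 ways to pick any 8 of the 15.
Selections missing a whole group: no administrators → C(12,8) = 495; no teachers → C(10,8) = 45; no parents → C(8,8) = 1.
Add back selections omitting two groups (i.e. drawn from a single group): C(3,8) + C(5,8) + C(7,8) = 0.
By inclusion–exclusion: 6435 − 541 + 0 = 5894.

5894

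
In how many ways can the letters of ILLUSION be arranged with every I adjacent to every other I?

2520

Treat the 2 copies of I as a single block. The multiset to arrange is then {II, L, L, N, O, S, U}, 7 items in all.
That gives (7)!/(2!) = 2520 arrangements.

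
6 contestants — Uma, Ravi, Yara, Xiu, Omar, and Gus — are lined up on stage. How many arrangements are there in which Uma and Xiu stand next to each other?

Treat {Uma, Xiu} as a single unit. There are 5 units to order, and the pair itself can be ordered 2 ways.
That gives 2 × 5! = 2 × 120 = 240.

240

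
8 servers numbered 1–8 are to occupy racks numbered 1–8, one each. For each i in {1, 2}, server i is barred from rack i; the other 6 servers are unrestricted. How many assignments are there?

30960

Let Aᵢ (for i ∈ {1, 2}) be the placements that put server i in its forbidden rack. Any j of these fix j positions, leaving (8−j)! ways to fill the rest, and there are C(2,j) ways to pick which j.
By inclusion–exclusion, the number of valid placements is Σ_{j=0}^{2} (−1)^j C(2,j)·(8−j)!.
Computing: 40320 − 10080 + 720 = 30960.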